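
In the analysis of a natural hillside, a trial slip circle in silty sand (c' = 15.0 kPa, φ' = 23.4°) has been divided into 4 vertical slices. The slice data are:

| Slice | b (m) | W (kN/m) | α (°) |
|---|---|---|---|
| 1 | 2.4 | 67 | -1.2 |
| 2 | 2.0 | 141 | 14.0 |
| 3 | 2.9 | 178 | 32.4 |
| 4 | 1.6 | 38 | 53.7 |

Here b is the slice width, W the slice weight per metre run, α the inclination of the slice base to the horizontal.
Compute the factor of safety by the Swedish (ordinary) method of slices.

FS = 2.03

Ordinary method of slices: FS = Σ[c'·Δl_i + (W_i cosα_i)·tanφ'] / Σ W_i sinα_i, with Δl_i = b_i / cosα_i.
Slice 1: Δl = 2.4/cos(-1.2°) = 2.401 m; N'_1 = 67·cos(-1.2°) = 67.0; c'Δl = 36.01; W sinα = -1.4
Slice 2: Δl = 2.0/cos14.0° = 2.061 m; N'_2 = 141·cos14.0° = 136.8; c'Δl = 30.92; W sinα = 34.1
Slice 3: Δl = 2.9/cos32.4° = 3.435 m; N'_3 = 178·cos32.4° = 150.3; c'Δl = 51.52; W sinα = 95.4
Slice 4: Δl = 1.6/cos53.7° = 2.703 m; N'_4 = 38·cos53.7° = 22.5; c'Δl = 40.54; W sinα = 30.6
Σc'Δl = 159.0 kN/m; ΣN' = 376.6 kN/m; ΣW sinα = 158.7 kN/m
Resisting = 159.0 + 376.6·tan23.4° = 159.0 + 163.0 = 321.9 kN/m
FS = 321.9 / 158.7 = 2.029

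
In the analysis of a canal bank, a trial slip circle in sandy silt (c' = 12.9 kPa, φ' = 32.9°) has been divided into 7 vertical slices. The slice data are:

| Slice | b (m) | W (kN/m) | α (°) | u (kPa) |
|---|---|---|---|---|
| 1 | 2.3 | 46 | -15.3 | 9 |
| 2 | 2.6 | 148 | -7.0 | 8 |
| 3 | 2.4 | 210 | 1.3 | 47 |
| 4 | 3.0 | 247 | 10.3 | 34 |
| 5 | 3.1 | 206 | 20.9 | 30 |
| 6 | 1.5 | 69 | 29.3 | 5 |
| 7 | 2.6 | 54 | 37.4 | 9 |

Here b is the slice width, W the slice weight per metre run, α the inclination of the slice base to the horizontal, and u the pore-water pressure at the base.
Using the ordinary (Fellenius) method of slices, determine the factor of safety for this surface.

Ordinary method of slices: FS = Σ[c'·Δl_i + (W_i cosα_i − u_i·Δl_i)·tanφ'] / Σ W_i sinα_i, with Δl_i = b_i / cosα_i.
Slice 1: Δl = 2.3/cos(-15.3°) = 2.385 m; N'_1 = 46·cos(-15.3°) − 9·2.385 = 22.9; c'Δl = 30.76; W sinα = -12.1
Slice 2: Δl = 2.6/cos(-7.0°) = 2.620 m; N'_2 = 148·cos(-7.0°) − 8·2.620 = 125.9; c'Δl = 33.79; W sinα = -18.0
Slice 3: Δl = 2.4/cos1.3° = 2.401 m; N'_3 = 210·cos1.3° − 47·2.401 = 97.1; c'Δl = 30.97; W sinα = 4.8
Slice 4: Δl = 3.0/cos10.3° = 3.049 m; N'_4 = 247·cos10.3° − 34·3.049 = 139.3; c'Δl = 39.33; W sinα = 44.2
Slice 5: Δl = 3.1/cos20.9° = 3.318 m; N'_5 = 206·cos20.9° − 30·3.318 = 92.9; c'Δl = 42.81; W sinα = 73.5
Slice 6: Δl = 1.5/cos29.3° = 1.720 m; N'_6 = 69·cos29.3° − 5·1.720 = 51.6; c'Δl = 22.19; W sinα = 33.8
Slice 7: Δl = 2.6/cos37.4° = 3.273 m; N'_7 = 54·cos37.4° − 9·3.273 = 13.4; c'Δl = 42.22; W sinα = 32.8
Σc'Δl = 242.1 kN/m; ΣN' = 543.2 kN/m; ΣW sinα = 158.8 kN/m
Resisting = 242.1 + 543.2·tan32.9° = 242.1 + 351.4 = 593.5 kN/m
FS = 593.5 / 158.8 = 3.737

FS = 3.74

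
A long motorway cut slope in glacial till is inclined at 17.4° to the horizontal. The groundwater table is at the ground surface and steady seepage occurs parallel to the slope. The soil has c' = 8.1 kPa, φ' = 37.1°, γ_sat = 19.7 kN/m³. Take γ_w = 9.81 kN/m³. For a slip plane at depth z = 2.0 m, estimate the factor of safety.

With seepage parallel to the slope and the water table at the surface, the effective normal stress on the slip plane uses the buoyant unit weight γ' = γ_sat − γ_w while the driving shear stress uses γ_sat:
FS = [c' + γ' z cos²β tanφ'] / [γ_sat z sinβ cosβ]
γ' = 19.7 − 9.81 = 9.89 kN/m³
Numerator = 8.1 + 9.89·2.0·cos²17.4°·tan37.1° = 8.1 + 9.89·2.0·0.9106·0.7563 = 21.722 kPa
Denominator = 19.7·2.0·sin17.4°·cos17.4° = 19.7·2.0·0.2990·0.9542 = 11.243 kPa
FS = 21.722 / 11.243 = 1.932

FS = 1.93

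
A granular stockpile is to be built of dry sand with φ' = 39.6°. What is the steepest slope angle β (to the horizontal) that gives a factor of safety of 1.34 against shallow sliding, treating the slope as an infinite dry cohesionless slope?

For an infinite dry cohesionless slope FS = tanφ'/tanβ, so tanβ = tanφ' / FS.
tanβ = tan39.6° / 1.34 = 0.8273 / 1.34 = 0.6174
β = arctan(0.6174) = 31.69°

β = 31.7°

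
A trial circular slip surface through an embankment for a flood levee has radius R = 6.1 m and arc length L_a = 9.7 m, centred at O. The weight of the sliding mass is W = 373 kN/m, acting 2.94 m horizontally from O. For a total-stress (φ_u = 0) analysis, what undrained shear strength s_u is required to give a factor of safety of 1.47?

FS = s_u·L_a·R / (W·d), so s_u = FS·W·d / (L_a·R).
s_u = 1.47·373·2.94 / (9.70·6.1) = 1612.0 / 59.17 = 27.24 kPa

s_u = 27.2 kPa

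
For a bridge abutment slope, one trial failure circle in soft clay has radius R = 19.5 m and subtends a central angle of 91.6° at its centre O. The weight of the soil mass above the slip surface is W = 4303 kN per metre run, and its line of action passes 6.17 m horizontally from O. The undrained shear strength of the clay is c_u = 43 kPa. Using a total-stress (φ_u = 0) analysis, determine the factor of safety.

FS = 0.98

Taking moments about the centre O, the resisting moment is provided by the undrained shear strength acting along the arc:
Arc length L_a = R·θ = 19.5·(91.6°·π/180) = 19.5·1.5987 = 31.18 m
M_R = c_u·L_a·R = 43·31.18·19.5 = 26140.3 kN·m/m
M_D = W·d = 4303·6.17 = 26549.5 kN·m/m
FS = M_R / M_D = 26140.3 / 26549.5 = 0.985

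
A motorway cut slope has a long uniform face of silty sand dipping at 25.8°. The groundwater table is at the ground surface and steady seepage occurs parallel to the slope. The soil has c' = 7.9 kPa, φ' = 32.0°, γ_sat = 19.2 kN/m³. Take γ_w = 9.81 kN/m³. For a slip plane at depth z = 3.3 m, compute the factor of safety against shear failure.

FS = 0.95

With seepage parallel to the slope and the water table at the surface, the effective normal stress on the slip plane uses the buoyant unit weight γ' = γ_sat − γ_w while the driving shear stress uses γ_sat:
FS = [c' + γ' z cos²β tanφ'] / [γ_sat z sinβ cosβ]
γ' = 19.2 − 9.81 = 9.39 kN/m³
Numerator = 7.9 + 9.39·3.3·cos²25.8°·tan32.0° = 7.9 + 9.39·3.3·0.8106·0.6249 = 23.595 kPa
Denominator = 19.2·3.3·sin25.8°·cos25.8° = 19.2·3.3·0.4352·0.9003 = 24.827 kPa
FS = 23.595 / 24.827 = 0.950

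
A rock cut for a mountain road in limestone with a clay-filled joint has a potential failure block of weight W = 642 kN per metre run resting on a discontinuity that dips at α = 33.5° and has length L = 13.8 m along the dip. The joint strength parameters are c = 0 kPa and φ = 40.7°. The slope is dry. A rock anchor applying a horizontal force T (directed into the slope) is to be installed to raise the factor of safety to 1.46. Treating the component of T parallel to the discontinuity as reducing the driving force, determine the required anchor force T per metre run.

Resolving forces along and normal to the sliding plane, with the horizontal anchor force T adding T·sinα to the effective normal force and T·cosα acting up the plane against the driving force:
FS = [cL + (W cosα + T sinα) tanφ] / [W sinα − T cosα]
Without the anchor: N' = 535.4 kN/m, driving T_d = 354.3 kN/m, resisting R = 0·13.8 + 535.4·tan40.7° = 460.5 kN/m, FS = 1.30.
Setting FS = 1.46 and solving for T:
1.46·(354.3 − T cos33.5°) = 460.5 + T sin33.5°·tan40.7°
T·(sin33.5°·tan40.7° + 1.46·cos33.5°) = 1.46·354.3 − 460.5
T·(0.5519·0.8601 + 1.46·0.8339) = 517.3 − 460.5 = 56.9
T·1.6922 = 56.9
T = 33.6 kN/m

T = 34 kN/m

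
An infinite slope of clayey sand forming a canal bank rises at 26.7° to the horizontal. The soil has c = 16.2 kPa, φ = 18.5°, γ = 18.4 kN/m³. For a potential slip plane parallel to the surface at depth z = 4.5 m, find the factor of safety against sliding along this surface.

For an infinite slope with a slip plane parallel to the surface (no pore pressure): FS = [c + γz cos²β tanφ] / [γz sinβ cosβ].
γz = 18.4·4.5 = 82.80 kN/m²
Numerator = 16.2 + 82.80·cos²26.7°·tan18.5° = 16.2 + 82.80·0.7981·0.3346 = 38.311 kPa
Denominator = 82.80·sin26.7°·cos26.7° = 82.80·0.4493·0.8934 = 33.237 kPa
FS = 38.311 / 33.237 = 1.153

FS = 1.15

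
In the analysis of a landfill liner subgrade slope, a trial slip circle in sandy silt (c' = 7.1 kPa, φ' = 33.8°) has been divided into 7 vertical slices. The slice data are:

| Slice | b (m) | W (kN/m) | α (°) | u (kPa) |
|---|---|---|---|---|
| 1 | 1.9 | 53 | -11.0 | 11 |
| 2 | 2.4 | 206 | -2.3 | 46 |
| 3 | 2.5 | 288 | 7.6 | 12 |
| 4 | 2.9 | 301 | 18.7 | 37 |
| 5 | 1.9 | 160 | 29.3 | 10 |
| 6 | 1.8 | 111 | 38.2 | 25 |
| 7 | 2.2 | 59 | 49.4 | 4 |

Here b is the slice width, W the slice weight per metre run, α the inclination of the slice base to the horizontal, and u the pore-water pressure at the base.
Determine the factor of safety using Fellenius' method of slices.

FS = 1.99

Ordinary method of slices: FS = Σ[c'·Δl_i + (W_i cosα_i − u_i·Δl_i)·tanφ'] / Σ W_i sinα_i, with Δl_i = b_i / cosα_i.
Slice 1: Δl = 1.9/cos(-11.0°) = 1.936 m; N'_1 = 53·cos(-11.0°) − 11·1.936 = 30.7; c'Δl = 13.74; W sinα = -10.1
Slice 2: Δl = 2.4/cos(-2.3°) = 2.402 m; N'_2 = 206·cos(-2.3°) − 46·2.402 = 95.3; c'Δl = 17.05; W sinα = -8.3
Slice 3: Δl = 2.5/cos7.6° = 2.522 m; N'_3 = 288·cos7.6° − 12·2.522 = 255.2; c'Δl = 17.91; W sinα = 38.1
Slice 4: Δl = 2.9/cos18.7° = 3.062 m; N'_4 = 301·cos18.7° − 37·3.062 = 171.8; c'Δl = 21.74; W sinα = 96.5
Slice 5: Δl = 1.9/cos29.3° = 2.179 m; N'_5 = 160·cos29.3° − 10·2.179 = 117.7; c'Δl = 15.47; W sinα = 78.3
Slice 6: Δl = 1.8/cos38.2° = 2.290 m; N'_6 = 111·cos38.2° − 25·2.290 = 30.0; c'Δl = 16.26; W sinα = 68.6
Slice 7: Δl = 2.2/cos49.4° = 3.381 m; N'_7 = 59·cos49.4° − 4·3.381 = 24.9; c'Δl = 24.00; W sinα = 44.8
Σc'Δl = 126.2 kN/m; ΣN' = 725.7 kN/m; ΣW sinα = 308.0 kN/m
Resisting = 126.2 + 725.7·tan33.8° = 126.2 + 485.8 = 612.0 kN/m
FS = 612.0 / 308.0 = 1.987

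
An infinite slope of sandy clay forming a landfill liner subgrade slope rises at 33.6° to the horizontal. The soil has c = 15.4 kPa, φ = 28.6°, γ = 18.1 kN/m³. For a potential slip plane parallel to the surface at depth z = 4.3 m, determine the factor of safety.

FS = 1.25

For an infinite slope with a slip plane parallel to the surface (no pore pressure): FS = [c + γz cos²β tanφ] / [γz sinβ cosβ].
γz = 18.1·4.3 = 77.83 kN/m²
Numerator = 15.4 + 77.83·cos²33.6°·tan28.6° = 15.4 + 77.83·0.6938·0.5452 = 44.839 kPa
Denominator = 77.83·sin33.6°·cos33.6° = 77.83·0.5534·0.8329 = 35.874 kPa
FS = 44.839 / 35.874 = 1.250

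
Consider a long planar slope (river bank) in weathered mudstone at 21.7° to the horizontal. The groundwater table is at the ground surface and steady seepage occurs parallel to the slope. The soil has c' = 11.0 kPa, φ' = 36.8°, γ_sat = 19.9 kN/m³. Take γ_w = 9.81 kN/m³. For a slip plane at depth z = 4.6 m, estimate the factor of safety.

With seepage parallel to the slope and the water table at the surface, the effective normal stress on the slip plane uses the buoyant unit weight γ' = γ_sat − γ_w while the driving shear stress uses γ_sat:
FS = [c' + γ' z cos²β tanφ'] / [γ_sat z sinβ cosβ]
γ' = 19.9 − 9.81 = 10.09 kN/m³
Numerator = 11.0 + 10.09·4.6·cos²21.7°·tan36.8° = 11.0 + 10.09·4.6·0.8633·0.7481 = 40.975 kPa
Denominator = 19.9·4.6·sin21.7°·cos21.7° = 19.9·4.6·0.3697·0.9291 = 31.448 kPa
FS = 40.975 / 31.448 = 1.303

FS = 1.30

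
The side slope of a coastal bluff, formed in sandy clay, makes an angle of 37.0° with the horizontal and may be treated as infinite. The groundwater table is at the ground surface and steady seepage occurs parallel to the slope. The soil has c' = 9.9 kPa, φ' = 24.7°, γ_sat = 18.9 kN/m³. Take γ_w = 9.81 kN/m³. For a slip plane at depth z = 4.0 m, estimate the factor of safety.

With seepage parallel to the slope and the water table at the surface, the effective normal stress on the slip plane uses the buoyant unit weight γ' = γ_sat − γ_w while the driving shear stress uses γ_sat:
FS = [c' + γ' z cos²β tanφ'] / [γ_sat z sinβ cosβ]
γ' = 18.9 − 9.81 = 9.09 kN/m³
Numerator = 9.9 + 9.09·4.0·cos²37.0°·tan24.7° = 9.9 + 9.09·4.0·0.6378·0.4599 = 20.567 kPa
Denominator = 18.9·4.0·sin37.0°·cos37.0° = 18.9·4.0·0.6018·0.7986 = 36.336 kPa
FS = 20.567 / 36.336 = 0.566

FS = 0.57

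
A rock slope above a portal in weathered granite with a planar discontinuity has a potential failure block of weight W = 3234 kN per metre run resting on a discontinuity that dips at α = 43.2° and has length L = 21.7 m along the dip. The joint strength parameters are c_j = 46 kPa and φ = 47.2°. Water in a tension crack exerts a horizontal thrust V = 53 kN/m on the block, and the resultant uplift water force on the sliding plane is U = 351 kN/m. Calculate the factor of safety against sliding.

FS = 1.39

Resolving the block weight along and normal to the plane and applying the Mohr–Coulomb strength on the joint:
N' = W cosα − U − V sinα = 3234·cos43.2° − 351 − 53·sin43.2° = 1970.2 kN/m
Driving force T = W sinα + V cosα = 3234·sin43.2° + 53·cos43.2° = 2252.5 kN/m
Resisting force R = c_j·L + N'·tanφ = 46·21.7 + 1970.2·tan47.2° = 998.2 + 2127.6 = 3125.8 kN/m
FS = R / T = 3125.8 / 2252.5 = 1.388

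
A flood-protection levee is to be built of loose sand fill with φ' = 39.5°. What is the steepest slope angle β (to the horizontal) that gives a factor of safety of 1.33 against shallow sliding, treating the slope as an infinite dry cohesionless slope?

β = 31.8°

For an infinite dry cohesionless slope FS = tanφ'/tanβ, so tanβ = tanφ' / FS.
tanβ = tan39.5° / 1.33 = 0.8243 / 1.33 = 0.6198
β = arctan(0.6198) = 31.79°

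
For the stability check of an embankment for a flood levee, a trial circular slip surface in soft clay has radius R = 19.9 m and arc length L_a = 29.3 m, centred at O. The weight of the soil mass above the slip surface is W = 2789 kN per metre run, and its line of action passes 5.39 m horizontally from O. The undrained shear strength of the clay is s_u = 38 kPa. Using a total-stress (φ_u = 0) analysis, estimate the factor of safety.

Taking moments about the centre O, the resisting moment is provided by the undrained shear strength acting along the arc:
M_R = s_u·L_a·R = 38·29.30·19.9 = 22156.7 kN·m/m
M_D = W·d = 2789·5.39 = 15032.7 kN·m/m
FS = M_R / M_D = 22156.7 / 15032.7 = 1.474

FS = 1.47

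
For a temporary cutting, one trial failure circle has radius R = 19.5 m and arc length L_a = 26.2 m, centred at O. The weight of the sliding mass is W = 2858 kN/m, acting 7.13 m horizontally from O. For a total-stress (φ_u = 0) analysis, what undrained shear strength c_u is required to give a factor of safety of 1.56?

c_u = 62.2 kPa

FS = c_u·L_a·R / (W·d), so c_u = FS·W·d / (L_a·R).
c_u = 1.56·2858·7.13 / (26.20·19.5) = 31789.0 / 510.90 = 62.22 kPa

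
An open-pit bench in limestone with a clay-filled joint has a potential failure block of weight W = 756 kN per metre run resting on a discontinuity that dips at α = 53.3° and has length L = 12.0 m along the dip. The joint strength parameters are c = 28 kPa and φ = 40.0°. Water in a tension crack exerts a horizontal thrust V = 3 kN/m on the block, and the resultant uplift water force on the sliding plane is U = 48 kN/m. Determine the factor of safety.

FS = 1.11

Resolving the block weight along and normal to the plane and applying the Mohr–Coulomb strength on the joint:
N' = W cosα − U − V sinα = 756·cos53.3° − 48 − 3·sin53.3° = 401.4 kN/m
Driving force T = W sinα + V cosα = 756·sin53.3° + 3·cos53.3° = 607.9 kN/m
Resisting force R = c·L + N'·tanφ = 28·12.0 + 401.4·tan40.0° = 336.0 + 336.8 = 672.8 kN/m
FS = R / T = 672.8 / 607.9 = 1.107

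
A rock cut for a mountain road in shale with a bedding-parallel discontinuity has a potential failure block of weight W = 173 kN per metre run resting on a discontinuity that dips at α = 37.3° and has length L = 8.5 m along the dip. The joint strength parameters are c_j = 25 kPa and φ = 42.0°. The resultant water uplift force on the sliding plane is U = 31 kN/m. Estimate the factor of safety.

Resolving the block weight along and normal to the plane and applying the Mohr–Coulomb strength on the joint:
N' = W cosα − U = 173·cos37.3° − 31 = 106.6 kN/m
Driving force T = W sinα = 173·sin37.3° = 104.8 kN/m
Resisting force R = c_j·L + N'·tanφ = 25·8.5 + 106.6·tan42.0° = 212.5 + 96.0 = 308.5 kN/m
FS = R / T = 308.5 / 104.8 = 2.943

FS = 2.94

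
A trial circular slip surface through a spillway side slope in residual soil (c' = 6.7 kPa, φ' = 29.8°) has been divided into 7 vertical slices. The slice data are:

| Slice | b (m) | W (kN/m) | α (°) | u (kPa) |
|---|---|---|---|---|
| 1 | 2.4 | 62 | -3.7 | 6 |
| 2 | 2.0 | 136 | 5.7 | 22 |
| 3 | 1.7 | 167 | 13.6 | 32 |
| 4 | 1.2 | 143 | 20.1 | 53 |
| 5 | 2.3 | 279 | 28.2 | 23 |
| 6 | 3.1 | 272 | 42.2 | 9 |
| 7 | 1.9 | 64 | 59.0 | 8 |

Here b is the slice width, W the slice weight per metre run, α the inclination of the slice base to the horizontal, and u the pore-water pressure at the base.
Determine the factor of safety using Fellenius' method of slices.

FS = 1.07

Ordinary method of slices: FS = Σ[c'·Δl_i + (W_i cosα_i − u_i·Δl_i)·tanφ'] / Σ W_i sinα_i, with Δl_i = b_i / cosα_i.
Slice 1: Δl = 2.4/cos(-3.7°) = 2.405 m; N'_1 = 62·cos(-3.7°) − 6·2.405 = 47.4; c'Δl = 16.11; W sinα = -4.0
Slice 2: Δl = 2.0/cos5.7° = 2.010 m; N'_2 = 136·cos5.7° − 22·2.010 = 91.1; c'Δl = 13.47; W sinα = 13.5
Slice 3: Δl = 1.7/cos13.6° = 1.749 m; N'_3 = 167·cos13.6° − 32·1.749 = 106.3; c'Δl = 11.72; W sinα = 39.3
Slice 4: Δl = 1.2/cos20.1° = 1.278 m; N'_4 = 143·cos20.1° − 53·1.278 = 66.6; c'Δl = 8.56; W sinα = 49.1
Slice 5: Δl = 2.3/cos28.2° = 2.610 m; N'_5 = 279·cos28.2° − 23·2.610 = 185.9; c'Δl = 17.49; W sinα = 131.8
Slice 6: Δl = 3.1/cos42.2° = 4.185 m; N'_6 = 272·cos42.2° − 9·4.185 = 163.8; c'Δl = 28.04; W sinα = 182.7
Slice 7: Δl = 1.9/cos59.0° = 3.689 m; N'_7 = 64·cos59.0° − 8·3.689 = 3.5; c'Δl = 24.72; W sinα = 54.9
Σc'Δl = 120.1 kN/m; ΣN' = 664.6 kN/m; ΣW sinα = 467.3 kN/m
Resisting = 120.1 + 664.6·tan29.8° = 120.1 + 380.6 = 500.7 kN/m
FS = 500.7 / 467.3 = 1.071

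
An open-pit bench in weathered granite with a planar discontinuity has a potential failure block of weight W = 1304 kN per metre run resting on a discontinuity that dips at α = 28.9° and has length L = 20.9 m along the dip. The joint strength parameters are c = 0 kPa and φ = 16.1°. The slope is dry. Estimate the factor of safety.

Resolving the block weight along and normal to the plane and applying the Mohr–Coulomb strength on the joint:
N' = W cosα = 1304·cos28.9° = 1141.6 kN/m
Driving force T = W sinα = 1304·sin28.9° = 630.2 kN/m
Resisting force R = c·L + N'·tanφ = 0·20.9 + 1141.6·tan16.1° = 0.0 + 329.5 = 329.5 kN/m
FS = R / T = 329.5 / 630.2 = 0.523

FS = 0.52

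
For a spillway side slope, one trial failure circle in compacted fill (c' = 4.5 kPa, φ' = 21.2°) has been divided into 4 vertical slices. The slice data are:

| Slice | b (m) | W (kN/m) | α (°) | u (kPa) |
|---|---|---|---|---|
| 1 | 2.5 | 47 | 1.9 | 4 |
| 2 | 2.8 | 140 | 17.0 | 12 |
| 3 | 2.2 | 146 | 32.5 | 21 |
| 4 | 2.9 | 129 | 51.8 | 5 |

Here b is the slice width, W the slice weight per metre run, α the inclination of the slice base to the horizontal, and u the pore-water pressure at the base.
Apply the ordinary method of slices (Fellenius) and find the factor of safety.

FS = 0.71

Ordinary method of slices: FS = Σ[c'·Δl_i + (W_i cosα_i − u_i·Δl_i)·tanφ'] / Σ W_i sinα_i, with Δl_i = b_i / cosα_i.
Slice 1: Δl = 2.5/cos1.9° = 2.501 m; N'_1 = 47·cos1.9° − 4·2.501 = 37.0; c'Δl = 11.26; W sinα = 1.6
Slice 2: Δl = 2.8/cos17.0° = 2.928 m; N'_2 = 140·cos17.0° − 12·2.928 = 98.7; c'Δl = 13.18; W sinα = 40.9
Slice 3: Δl = 2.2/cos32.5° = 2.609 m; N'_3 = 146·cos32.5° − 21·2.609 = 68.4; c'Δl = 11.74; W sinα = 78.4
Slice 4: Δl = 2.9/cos51.8° = 4.689 m; N'_4 = 129·cos51.8° − 5·4.689 = 56.3; c'Δl = 21.10; W sinα = 101.4
Σc'Δl = 57.3 kN/m; ΣN' = 260.4 kN/m; ΣW sinα = 222.3 kN/m
Resisting = 57.3 + 260.4·tan21.2° = 57.3 + 101.0 = 158.3 kN/m
FS = 158.3 / 222.3 = 0.712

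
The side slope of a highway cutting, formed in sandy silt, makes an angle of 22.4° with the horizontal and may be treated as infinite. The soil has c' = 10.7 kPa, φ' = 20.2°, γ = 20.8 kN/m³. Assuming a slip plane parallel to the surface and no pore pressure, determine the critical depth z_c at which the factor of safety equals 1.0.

z_c = 13.60 m

Setting FS = 1.00 in FS = [c' + γz cos²β tanφ'] / [γz sinβ cosβ] and solving for z:
z = c' / [γ cosβ (FS·sinβ − cosβ·tanφ')]
  = 10.7 / [20.8·cos22.4°·(1.00·sin22.4° − cos22.4°·tan20.2°)]
  = 10.7 / [20.8·0.9245·(1.00·0.3811 − 0.9245·0.3679)]
  = 10.7 / 0.7866 = 13.603 m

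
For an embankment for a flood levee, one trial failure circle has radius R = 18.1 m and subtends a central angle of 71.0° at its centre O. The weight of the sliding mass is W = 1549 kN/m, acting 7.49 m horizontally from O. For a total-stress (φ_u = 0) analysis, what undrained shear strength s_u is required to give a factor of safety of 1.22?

s_u = 34.9 kPa

FS = s_u·L_a·R / (W·d), so s_u = FS·W·d / (L_a·R).
Arc length L_a = R·θ = 18.1·(71.0°·π/180) = 18.1·1.2392 = 22.43 m
s_u = 1.22·1549·7.49 / (22.43·18.1) = 14154.5 / 405.97 = 34.87 kPa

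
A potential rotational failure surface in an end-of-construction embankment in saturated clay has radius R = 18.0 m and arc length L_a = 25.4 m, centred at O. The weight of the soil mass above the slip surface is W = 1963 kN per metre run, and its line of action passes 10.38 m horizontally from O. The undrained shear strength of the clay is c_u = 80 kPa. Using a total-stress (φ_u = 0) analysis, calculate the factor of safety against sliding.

Taking moments about the centre O, the resisting moment is provided by the undrained shear strength acting along the arc:
M_R = c_u·L_a·R = 80·25.40·18.0 = 36576.0 kN·m/m
M_D = W·d = 1963·10.38 = 20375.9 kN·m/m
FS = M_R / M_D = 36576.0 / 20375.9 = 1.795

FS = 1.80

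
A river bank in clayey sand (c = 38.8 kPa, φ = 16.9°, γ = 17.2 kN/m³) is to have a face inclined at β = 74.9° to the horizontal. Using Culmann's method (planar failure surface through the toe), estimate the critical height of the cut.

Culmann's analysis gives the critical failure plane at α_cr = (β + φ)/2 = (74.9 + 16.9)/2 = 45.9°, and the critical height
H_c = (4c/γ) · sinβ cosφ / [1 − cos(β − φ)]
    = (4·38.8/17.2) · sin74.9°·cos16.9° / [1 − cos(58.0°)]
    = 9.023 · 0.9655·0.9568 / [1 − 0.5299]
    = 9.023 · 0.9238 / 0.4701
    = 17.73 m

H_c = 17.73 m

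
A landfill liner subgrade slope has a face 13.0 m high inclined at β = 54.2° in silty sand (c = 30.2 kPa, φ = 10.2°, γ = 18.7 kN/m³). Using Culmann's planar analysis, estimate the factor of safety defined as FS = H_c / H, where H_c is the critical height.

FS = 1.41

H_c = (4c/γ) · sinβ cosφ / [1 − cos(β − φ)]
    = (4·30.2/18.7) · sin54.2°·cos10.2° / [1 − cos44.0°]
    = 6.460 · 0.7982 / 0.2807 = 18.37 m
FS = H_c / H = 18.37 / 13.0 = 1.413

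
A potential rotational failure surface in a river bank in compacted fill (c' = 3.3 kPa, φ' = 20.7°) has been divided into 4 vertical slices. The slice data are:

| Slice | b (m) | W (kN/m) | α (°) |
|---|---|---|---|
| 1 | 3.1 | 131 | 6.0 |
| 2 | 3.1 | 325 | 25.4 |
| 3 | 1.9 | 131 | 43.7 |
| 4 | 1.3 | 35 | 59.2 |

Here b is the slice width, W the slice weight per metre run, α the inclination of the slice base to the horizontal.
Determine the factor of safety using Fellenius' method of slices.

FS = 0.88

Ordinary method of slices: FS = Σ[c'·Δl_i + (W_i cosα_i)·tanφ'] / Σ W_i sinα_i, with Δl_i = b_i / cosα_i.
Slice 1: Δl = 3.1/cos6.0° = 3.117 m; N'_1 = 131·cos6.0° = 130.3; c'Δl = 10.29; W sinα = 13.7
Slice 2: Δl = 3.1/cos25.4° = 3.432 m; N'_2 = 325·cos25.4° = 293.6; c'Δl = 11.32; W sinα = 139.4
Slice 3: Δl = 1.9/cos43.7° = 2.628 m; N'_3 = 131·cos43.7° = 94.7; c'Δl = 8.67; W sinα = 90.5
Slice 4: Δl = 1.3/cos59.2° = 2.539 m; N'_4 = 35·cos59.2° = 17.9; c'Δl = 8.38; W sinα = 30.1
Σc'Δl = 38.7 kN/m; ΣN' = 536.5 kN/m; ΣW sinα = 273.7 kN/m
Resisting = 38.7 + 536.5·tan20.7° = 38.7 + 202.7 = 241.4 kN/m
FS = 241.4 / 273.7 = 0.882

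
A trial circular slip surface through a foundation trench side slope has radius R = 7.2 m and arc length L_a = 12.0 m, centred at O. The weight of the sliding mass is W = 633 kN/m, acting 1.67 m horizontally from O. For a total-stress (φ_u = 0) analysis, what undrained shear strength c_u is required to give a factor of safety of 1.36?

FS = c_u·L_a·R / (W·d), so c_u = FS·W·d / (L_a·R).
c_u = 1.36·633·1.67 / (12.00·7.2) = 1437.7 / 86.40 = 16.64 kPa

c_u = 16.6 kPa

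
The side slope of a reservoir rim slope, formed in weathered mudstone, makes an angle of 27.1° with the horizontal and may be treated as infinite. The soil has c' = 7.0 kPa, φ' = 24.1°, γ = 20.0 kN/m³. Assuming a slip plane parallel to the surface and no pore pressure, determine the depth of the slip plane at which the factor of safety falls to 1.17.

Setting FS = 1.17 in FS = [c' + γz cos²β tanφ'] / [γz sinβ cosβ] and solving for z:
z = c' / [γ cosβ (FS·sinβ − cosβ·tanφ')]
  = 7.0 / [20.0·cos27.1°·(1.17·sin27.1° − cos27.1°·tan24.1°)]
  = 7.0 / [20.0·0.8902·(1.17·0.4555 − 0.8902·0.4473)]
  = 7.0 / 2.3996 = 2.917 m

z = 2.92 m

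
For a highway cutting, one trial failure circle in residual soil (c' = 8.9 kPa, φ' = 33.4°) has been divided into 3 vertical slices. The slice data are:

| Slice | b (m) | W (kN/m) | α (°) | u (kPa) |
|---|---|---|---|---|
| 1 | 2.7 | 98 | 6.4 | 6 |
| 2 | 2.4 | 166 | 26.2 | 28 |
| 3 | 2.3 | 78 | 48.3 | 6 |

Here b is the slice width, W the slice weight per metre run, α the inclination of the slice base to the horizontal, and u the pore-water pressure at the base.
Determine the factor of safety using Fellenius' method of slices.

Ordinary method of slices: FS = Σ[c'·Δl_i + (W_i cosα_i − u_i·Δl_i)·tanφ'] / Σ W_i sinα_i, with Δl_i = b_i / cosα_i.
Slice 1: Δl = 2.7/cos6.4° = 2.717 m; N'_1 = 98·cos6.4° − 6·2.717 = 81.1; c'Δl = 24.18; W sinα = 10.9
Slice 2: Δl = 2.4/cos26.2° = 2.675 m; N'_2 = 166·cos26.2° − 28·2.675 = 74.1; c'Δl = 23.81; W sinα = 73.3
Slice 3: Δl = 2.3/cos48.3° = 3.457 m; N'_3 = 78·cos48.3° − 6·3.457 = 31.1; c'Δl = 30.77; W sinα = 58.2
Σc'Δl = 78.8 kN/m; ΣN' = 186.3 kN/m; ΣW sinα = 142.5 kN/m
Resisting = 78.8 + 186.3·tan33.4° = 78.8 + 122.8 = 201.6 kN/m
FS = 201.6 / 142.5 = 1.415

FS = 1.42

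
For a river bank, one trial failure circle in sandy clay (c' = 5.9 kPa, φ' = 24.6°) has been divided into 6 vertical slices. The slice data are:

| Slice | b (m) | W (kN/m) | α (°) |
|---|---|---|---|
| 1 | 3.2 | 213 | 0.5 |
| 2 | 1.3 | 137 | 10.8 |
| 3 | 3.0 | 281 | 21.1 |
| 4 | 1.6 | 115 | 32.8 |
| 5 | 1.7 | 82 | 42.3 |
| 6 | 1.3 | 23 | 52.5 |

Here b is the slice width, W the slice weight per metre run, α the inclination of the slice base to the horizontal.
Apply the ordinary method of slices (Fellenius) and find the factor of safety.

FS = 1.67

Ordinary method of slices: FS = Σ[c'·Δl_i + (W_i cosα_i)·tanφ'] / Σ W_i sinα_i, with Δl_i = b_i / cosα_i.
Slice 1: Δl = 3.2/cos0.5° = 3.200 m; N'_1 = 213·cos0.5° = 213.0; c'Δl = 18.88; W sinα = 1.9
Slice 2: Δl = 1.3/cos10.8° = 1.323 m; N'_2 = 137·cos10.8° = 134.6; c'Δl = 7.81; W sinα = 25.7
Slice 3: Δl = 3.0/cos21.1° = 3.216 m; N'_3 = 281·cos21.1° = 262.2; c'Δl = 18.97; W sinα = 101.2
Slice 4: Δl = 1.6/cos32.8° = 1.903 m; N'_4 = 115·cos32.8° = 96.7; c'Δl = 11.23; W sinα = 62.3
Slice 5: Δl = 1.7/cos42.3° = 2.298 m; N'_5 = 82·cos42.3° = 60.6; c'Δl = 13.56; W sinα = 55.2
Slice 6: Δl = 1.3/cos52.5° = 2.135 m; N'_6 = 23·cos52.5° = 14.0; c'Δl = 12.60; W sinα = 18.2
Σc'Δl = 83.1 kN/m; ΣN' = 781.0 kN/m; ΣW sinα = 264.4 kN/m
Resisting = 83.1 + 781.0·tan24.6° = 83.1 + 357.6 = 440.6 kN/m
FS = 440.6 / 264.4 = 1.666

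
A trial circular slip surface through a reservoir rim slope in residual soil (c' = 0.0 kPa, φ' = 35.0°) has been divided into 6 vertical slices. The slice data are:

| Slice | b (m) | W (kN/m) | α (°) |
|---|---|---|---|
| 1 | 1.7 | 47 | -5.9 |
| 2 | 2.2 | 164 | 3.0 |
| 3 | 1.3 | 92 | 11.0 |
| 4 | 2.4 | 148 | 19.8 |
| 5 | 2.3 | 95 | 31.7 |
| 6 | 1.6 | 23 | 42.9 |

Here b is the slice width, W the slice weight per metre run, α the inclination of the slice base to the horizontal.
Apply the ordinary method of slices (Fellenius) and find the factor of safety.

FS = 2.75

Ordinary method of slices: FS = Σ[c'·Δl_i + (W_i cosα_i)·tanφ'] / Σ W_i sinα_i, with Δl_i = b_i / cosα_i.
Slice 1: Δl = 1.7/cos(-5.9°) = 1.709 m; N'_1 = 47·cos(-5.9°) = 46.8; c'Δl = 0.00; W sinα = -4.8
Slice 2: Δl = 2.2/cos3.0° = 2.203 m; N'_2 = 164·cos3.0° = 163.8; c'Δl = 0.00; W sinα = 8.6
Slice 3: Δl = 1.3/cos11.0° = 1.324 m; N'_3 = 92·cos11.0° = 90.3; c'Δl = 0.00; W sinα = 17.6
Slice 4: Δl = 2.4/cos19.8° = 2.551 m; N'_4 = 148·cos19.8° = 139.3; c'Δl = 0.00; W sinα = 50.1
Slice 5: Δl = 2.3/cos31.7° = 2.703 m; N'_5 = 95·cos31.7° = 80.8; c'Δl = 0.00; W sinα = 49.9
Slice 6: Δl = 1.6/cos42.9° = 2.184 m; N'_6 = 23·cos42.9° = 16.8; c'Δl = 0.00; W sinα = 15.7
Σc'Δl = 0.0 kN/m; ΣN' = 537.8 kN/m; ΣW sinα = 137.0 kN/m
Resisting = 0.0 + 537.8·tan35.0° = 0.0 + 376.5 = 376.5 kN/m
FS = 376.5 / 137.0 = 2.748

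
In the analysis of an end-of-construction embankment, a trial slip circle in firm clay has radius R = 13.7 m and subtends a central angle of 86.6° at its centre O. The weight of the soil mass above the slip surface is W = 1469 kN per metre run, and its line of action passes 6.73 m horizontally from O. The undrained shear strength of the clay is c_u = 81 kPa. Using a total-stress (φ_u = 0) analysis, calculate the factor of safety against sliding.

FS = 2.32

Taking moments about the centre O, the resisting moment is provided by the undrained shear strength acting along the arc:
Arc length L_a = R·θ = 13.7·(86.6°·π/180) = 13.7·1.5115 = 20.71 m
M_R = c_u·L_a·R = 81·20.71·13.7 = 22978.5 kN·m/m
M_D = W·d = 1469·6.73 = 9886.4 kN·m/m
FS = M_R / M_D = 22978.5 / 9886.4 = 2.324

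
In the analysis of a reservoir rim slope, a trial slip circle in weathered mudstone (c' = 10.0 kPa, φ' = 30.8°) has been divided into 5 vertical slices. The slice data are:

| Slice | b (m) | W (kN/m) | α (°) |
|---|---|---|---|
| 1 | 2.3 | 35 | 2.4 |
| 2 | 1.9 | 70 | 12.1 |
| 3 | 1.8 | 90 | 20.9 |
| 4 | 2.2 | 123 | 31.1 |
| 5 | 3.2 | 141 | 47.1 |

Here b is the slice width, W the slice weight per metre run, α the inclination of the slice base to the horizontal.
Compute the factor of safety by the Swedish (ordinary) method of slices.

Ordinary method of slices: FS = Σ[c'·Δl_i + (W_i cosα_i)·tanφ'] / Σ W_i sinα_i, with Δl_i = b_i / cosα_i.
Slice 1: Δl = 2.3/cos2.4° = 2.302 m; N'_1 = 35·cos2.4° = 35.0; c'Δl = 23.02; W sinα = 1.5
Slice 2: Δl = 1.9/cos12.1° = 1.943 m; N'_2 = 70·cos12.1° = 68.4; c'Δl = 19.43; W sinα = 14.7
Slice 3: Δl = 1.8/cos20.9° = 1.927 m; N'_3 = 90·cos20.9° = 84.1; c'Δl = 19.27; W sinα = 32.1
Slice 4: Δl = 2.2/cos31.1° = 2.569 m; N'_4 = 123·cos31.1° = 105.3; c'Δl = 25.69; W sinα = 63.5
Slice 5: Δl = 3.2/cos47.1° = 4.701 m; N'_5 = 141·cos47.1° = 96.0; c'Δl = 47.01; W sinα = 103.3
Σc'Δl = 134.4 kN/m; ΣN' = 388.8 kN/m; ΣW sinα = 215.1 kN/m
Resisting = 134.4 + 388.8·tan30.8° = 134.4 + 231.8 = 366.2 kN/m
FS = 366.2 / 215.1 = 1.703

FS = 1.70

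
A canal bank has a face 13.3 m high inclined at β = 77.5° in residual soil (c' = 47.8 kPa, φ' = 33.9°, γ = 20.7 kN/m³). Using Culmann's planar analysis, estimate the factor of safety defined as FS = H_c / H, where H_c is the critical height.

H_c = (4c'/γ) · sinβ cosφ' / [1 − cos(β − φ')]
    = (4·47.8/20.7) · sin77.5°·cos33.9° / [1 − cos43.6°]
    = 9.237 · 0.8103 / 0.2758 = 27.14 m
FS = H_c / H = 27.14 / 13.3 = 2.040

FS = 2.04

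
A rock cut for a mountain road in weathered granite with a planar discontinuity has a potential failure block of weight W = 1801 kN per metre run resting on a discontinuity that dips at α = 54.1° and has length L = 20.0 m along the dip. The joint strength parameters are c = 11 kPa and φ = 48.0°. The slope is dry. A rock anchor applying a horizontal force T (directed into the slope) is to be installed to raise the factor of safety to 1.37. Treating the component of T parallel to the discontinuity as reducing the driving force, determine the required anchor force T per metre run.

T = 356 kN/m

Resolving forces along and normal to the sliding plane, with the horizontal anchor force T adding T·sinα to the effective normal force and T·cosα acting up the plane against the driving force:
FS = [cL + (W cosα + T sinα) tanφ] / [W sinα − T cosα]
Without the anchor: N' = 1056.1 kN/m, driving T_d = 1458.9 kN/m, resisting R = 11·20.0 + 1056.1·tan48.0° = 1392.9 kN/m, FS = 0.95.
Setting FS = 1.37 and solving for T:
1.37·(1458.9 − T cos54.1°) = 1392.9 + T sin54.1°·tan48.0°
T·(sin54.1°·tan48.0° + 1.37·cos54.1°) = 1.37·1458.9 − 1392.9
T·(0.8100·1.1106 + 1.37·0.5864) = 1998.7 − 1392.9 = 605.8
T·1.7030 = 605.8
T = 355.7 kN/m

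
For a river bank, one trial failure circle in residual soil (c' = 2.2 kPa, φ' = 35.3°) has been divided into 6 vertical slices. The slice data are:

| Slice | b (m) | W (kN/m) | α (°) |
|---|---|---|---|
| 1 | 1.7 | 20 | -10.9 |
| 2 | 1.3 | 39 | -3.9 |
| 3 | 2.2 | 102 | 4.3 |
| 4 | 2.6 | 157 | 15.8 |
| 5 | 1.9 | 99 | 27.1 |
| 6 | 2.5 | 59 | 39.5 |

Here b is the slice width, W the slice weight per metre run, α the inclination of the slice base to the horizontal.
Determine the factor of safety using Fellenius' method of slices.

FS = 2.72

Ordinary method of slices: FS = Σ[c'·Δl_i + (W_i cosα_i)·tanφ'] / Σ W_i sinα_i, with Δl_i = b_i / cosα_i.
Slice 1: Δl = 1.7/cos(-10.9°) = 1.731 m; N'_1 = 20·cos(-10.9°) = 19.6; c'Δl = 3.81; W sinα = -3.8
Slice 2: Δl = 1.3/cos(-3.9°) = 1.303 m; N'_2 = 39·cos(-3.9°) = 38.9; c'Δl = 2.87; W sinα = -2.7
Slice 3: Δl = 2.2/cos4.3° = 2.206 m; N'_3 = 102·cos4.3° = 101.7; c'Δl = 4.85; W sinα = 7.6
Slice 4: Δl = 2.6/cos15.8° = 2.702 m; N'_4 = 157·cos15.8° = 151.1; c'Δl = 5.94; W sinα = 42.7
Slice 5: Δl = 1.9/cos27.1° = 2.134 m; N'_5 = 99·cos27.1° = 88.1; c'Δl = 4.70; W sinα = 45.1
Slice 6: Δl = 2.5/cos39.5° = 3.240 m; N'_6 = 59·cos39.5° = 45.5; c'Δl = 7.13; W sinα = 37.5
Σc'Δl = 29.3 kN/m; ΣN' = 445.0 kN/m; ΣW sinα = 126.6 kN/m
Resisting = 29.3 + 445.0·tan35.3° = 29.3 + 315.1 = 344.4 kN/m
FS = 344.4 / 126.6 = 2.720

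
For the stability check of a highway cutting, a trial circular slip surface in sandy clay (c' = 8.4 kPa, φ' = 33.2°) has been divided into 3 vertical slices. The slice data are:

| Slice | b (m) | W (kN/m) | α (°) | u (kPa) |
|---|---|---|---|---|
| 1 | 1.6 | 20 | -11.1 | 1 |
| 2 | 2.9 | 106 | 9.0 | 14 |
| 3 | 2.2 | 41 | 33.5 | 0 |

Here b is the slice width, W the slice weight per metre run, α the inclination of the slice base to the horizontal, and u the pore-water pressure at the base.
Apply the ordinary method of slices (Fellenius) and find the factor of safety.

Ordinary method of slices: FS = Σ[c'·Δl_i + (W_i cosα_i − u_i·Δl_i)·tanφ'] / Σ W_i sinα_i, with Δl_i = b_i / cosα_i.
Slice 1: Δl = 1.6/cos(-11.1°) = 1.631 m; N'_1 = 20·cos(-11.1°) − 1·1.631 = 18.0; c'Δl = 13.70; W sinα = -3.9
Slice 2: Δl = 2.9/cos9.0° = 2.936 m; N'_2 = 106·cos9.0° − 14·2.936 = 63.6; c'Δl = 24.66; W sinα = 16.6
Slice 3: Δl = 2.2/cos33.5° = 2.638 m; N'_3 = 41·cos33.5° − 0·2.638 = 34.2; c'Δl = 22.16; W sinα = 22.6
Σc'Δl = 60.5 kN/m; ΣN' = 115.8 kN/m; ΣW sinα = 35.4 kN/m
Resisting = 60.5 + 115.8·tan33.2° = 60.5 + 75.8 = 136.3 kN/m
FS = 136.3 / 35.4 = 3.854

FS = 3.85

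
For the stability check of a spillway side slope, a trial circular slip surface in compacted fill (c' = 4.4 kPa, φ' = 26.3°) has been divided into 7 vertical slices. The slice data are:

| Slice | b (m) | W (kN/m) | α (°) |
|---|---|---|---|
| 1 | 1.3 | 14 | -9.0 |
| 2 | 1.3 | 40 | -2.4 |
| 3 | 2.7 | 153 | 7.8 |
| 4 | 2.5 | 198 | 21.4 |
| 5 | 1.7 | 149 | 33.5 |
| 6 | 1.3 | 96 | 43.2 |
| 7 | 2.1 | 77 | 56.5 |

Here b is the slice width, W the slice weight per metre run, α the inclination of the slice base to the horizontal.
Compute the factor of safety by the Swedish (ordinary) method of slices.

FS = 1.26

Ordinary method of slices: FS = Σ[c'·Δl_i + (W_i cosα_i)·tanφ'] / Σ W_i sinα_i, with Δl_i = b_i / cosα_i.
Slice 1: Δl = 1.3/cos(-9.0°) = 1.316 m; N'_1 = 14·cos(-9.0°) = 13.8; c'Δl = 5.79; W sinα = -2.2
Slice 2: Δl = 1.3/cos(-2.4°) = 1.301 m; N'_2 = 40·cos(-2.4°) = 40.0; c'Δl = 5.73; W sinα = -1.7
Slice 3: Δl = 2.7/cos7.8° = 2.725 m; N'_3 = 153·cos7.8° = 151.6; c'Δl = 11.99; W sinα = 20.8
Slice 4: Δl = 2.5/cos21.4° = 2.685 m; N'_4 = 198·cos21.4° = 184.3; c'Δl = 11.81; W sinα = 72.2
Slice 5: Δl = 1.7/cos33.5° = 2.039 m; N'_5 = 149·cos33.5° = 124.2; c'Δl = 8.97; W sinα = 82.2
Slice 6: Δl = 1.3/cos43.2° = 1.783 m; N'_6 = 96·cos43.2° = 70.0; c'Δl = 7.85; W sinα = 65.7
Slice 7: Δl = 2.1/cos56.5° = 3.805 m; N'_7 = 77·cos56.5° = 42.5; c'Δl = 16.74; W sinα = 64.2
Σc'Δl = 68.9 kN/m; ΣN' = 626.5 kN/m; ΣW sinα = 301.3 kN/m
Resisting = 68.9 + 626.5·tan26.3° = 68.9 + 309.6 = 378.5 kN/m
FS = 378.5 / 301.3 = 1.256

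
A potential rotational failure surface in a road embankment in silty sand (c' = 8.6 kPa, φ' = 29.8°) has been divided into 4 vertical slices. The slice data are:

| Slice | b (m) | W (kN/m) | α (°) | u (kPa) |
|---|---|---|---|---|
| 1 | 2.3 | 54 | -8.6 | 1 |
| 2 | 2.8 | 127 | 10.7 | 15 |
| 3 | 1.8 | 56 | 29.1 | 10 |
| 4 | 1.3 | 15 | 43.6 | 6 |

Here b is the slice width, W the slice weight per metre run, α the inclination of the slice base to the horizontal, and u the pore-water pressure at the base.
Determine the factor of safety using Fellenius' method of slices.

Ordinary method of slices: FS = Σ[c'·Δl_i + (W_i cosα_i − u_i·Δl_i)·tanφ'] / Σ W_i sinα_i, with Δl_i = b_i / cosα_i.
Slice 1: Δl = 2.3/cos(-8.6°) = 2.326 m; N'_1 = 54·cos(-8.6°) − 1·2.326 = 51.1; c'Δl = 20.00; W sinα = -8.1
Slice 2: Δl = 2.8/cos10.7° = 2.850 m; N'_2 = 127·cos10.7° − 15·2.850 = 82.0; c'Δl = 24.51; W sinα = 23.6
Slice 3: Δl = 1.8/cos29.1° = 2.060 m; N'_3 = 56·cos29.1° − 10·2.060 = 28.3; c'Δl = 17.72; W sinα = 27.2
Slice 4: Δl = 1.3/cos43.6° = 1.795 m; N'_4 = 15·cos43.6° − 6·1.795 = 0.1; c'Δl = 15.44; W sinα = 10.3
Σc'Δl = 77.7 kN/m; ΣN' = 161.5 kN/m; ΣW sinα = 53.1 kN/m
Resisting = 77.7 + 161.5·tan29.8° = 77.7 + 92.5 = 170.2 kN/m
FS = 170.2 / 53.1 = 3.206

FS = 3.21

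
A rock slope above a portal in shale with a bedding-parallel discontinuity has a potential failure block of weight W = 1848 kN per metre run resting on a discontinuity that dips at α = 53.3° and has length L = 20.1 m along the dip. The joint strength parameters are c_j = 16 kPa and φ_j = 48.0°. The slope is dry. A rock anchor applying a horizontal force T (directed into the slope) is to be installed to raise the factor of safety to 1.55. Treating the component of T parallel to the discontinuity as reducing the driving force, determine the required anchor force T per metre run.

T = 412 kN/m

Resolving forces along and normal to the sliding plane, with the horizontal anchor force T adding T·sinα to the effective normal force and T·cosα acting up the plane against the driving force:
FS = [c_jL + (W cosα + T sinα) tanφ_j] / [W sinα − T cosα]
Without the anchor: N' = 1104.4 kN/m, driving T_d = 1481.7 kN/m, resisting R = 16·20.1 + 1104.4·tan48.0° = 1548.2 kN/m, FS = 1.04.
Setting FS = 1.55 and solving for T:
1.55·(1481.7 − T cos53.3°) = 1548.2 + T sin53.3°·tan48.0°
T·(sin53.3°·tan48.0° + 1.55·cos53.3°) = 1.55·1481.7 − 1548.2
T·(0.8018·1.1106 + 1.55·0.5976) = 2296.6 − 1548.2 = 748.4
T·1.8168 = 748.4
T = 412.0 kN/m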